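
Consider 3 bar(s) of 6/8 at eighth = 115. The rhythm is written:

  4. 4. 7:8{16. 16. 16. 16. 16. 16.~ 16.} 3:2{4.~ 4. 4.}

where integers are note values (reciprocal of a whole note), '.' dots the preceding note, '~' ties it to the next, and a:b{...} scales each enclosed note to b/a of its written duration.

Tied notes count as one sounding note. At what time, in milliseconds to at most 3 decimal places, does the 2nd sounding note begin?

1. 0.0ms @ 0 + 1565.217ms (3)
2. 1565.217ms @ 3 + 1565.217ms (3)
3. 3130.435ms @ 6 + 447.205ms (6/7)
4. 3577.64ms @ 48/7 + 447.205ms (6/7)
5. 4024.845ms @ 54/7 + 447.205ms (6/7)
6. 4472.05ms @ 60/7 + 447.205ms (6/7)
7. 4919.255ms @ 66/7 + 447.205ms (6/7)
8. 5366.46ms @ 72/7 + 894.41ms (12/7)
9. 6260.87ms @ 12 + 2086.957ms (4)
10. 8347.826ms @ 16 + 1043.478ms (2)

note 2 onset = 3b = 1565.217ms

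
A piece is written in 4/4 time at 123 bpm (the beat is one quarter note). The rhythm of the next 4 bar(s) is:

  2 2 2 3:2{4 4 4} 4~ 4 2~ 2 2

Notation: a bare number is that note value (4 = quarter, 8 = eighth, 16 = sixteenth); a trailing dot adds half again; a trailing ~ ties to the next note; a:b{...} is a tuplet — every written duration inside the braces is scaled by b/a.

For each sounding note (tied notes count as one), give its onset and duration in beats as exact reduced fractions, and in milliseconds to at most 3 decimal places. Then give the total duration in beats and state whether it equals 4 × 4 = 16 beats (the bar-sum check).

1) 0.0ms=0b +975.61ms=2b
2) 975.61ms=2b +975.61ms=2b
3) 1951.22ms=4b +975.61ms=2b
4) 2926.829ms=6b +325.203ms=2/3b
5) 3252.033ms=20/3b +325.203ms=2/3b
6) 3577.236ms=22/3b +325.203ms=2/3b
7) 3902.439ms=8b +975.61ms=2b
8) 4878.049ms=10b +1951.22ms=4b
9) 6829.268ms=14b +975.61ms=2b
Σ=16b of 16 (123bpm 4/4) — PASS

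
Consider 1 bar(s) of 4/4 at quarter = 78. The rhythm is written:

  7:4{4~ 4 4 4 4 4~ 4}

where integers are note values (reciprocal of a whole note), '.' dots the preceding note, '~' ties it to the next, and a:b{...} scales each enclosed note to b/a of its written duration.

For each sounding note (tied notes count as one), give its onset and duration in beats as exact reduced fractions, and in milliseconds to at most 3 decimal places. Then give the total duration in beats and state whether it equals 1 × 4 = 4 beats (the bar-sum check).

1) 0.0ms=0b +879.121ms=8/7b
2) 879.121ms=8/7b +439.56ms=4/7b
3) 1318.681ms=12/7b +439.56ms=4/7b
4) 1758.242ms=16/7b +439.56ms=4/7b
5) 2197.802ms=20/7b +879.121ms=8/7b
Σ=4b of 4 (78bpm 4/4) — PASS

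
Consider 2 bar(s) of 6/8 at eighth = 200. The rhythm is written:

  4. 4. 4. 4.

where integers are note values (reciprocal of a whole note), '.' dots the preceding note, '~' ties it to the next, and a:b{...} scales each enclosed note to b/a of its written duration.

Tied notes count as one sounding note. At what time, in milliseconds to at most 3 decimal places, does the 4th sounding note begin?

1. 0.0ms @ 0 + 900.0ms (3)
2. 900.0ms @ 3 + 900.0ms (3)
3. 1800.0ms @ 6 + 900.0ms (3)
4. 2700.0ms @ 9 + 900.0ms (3)

note 4 onset = 9b = 2700.0ms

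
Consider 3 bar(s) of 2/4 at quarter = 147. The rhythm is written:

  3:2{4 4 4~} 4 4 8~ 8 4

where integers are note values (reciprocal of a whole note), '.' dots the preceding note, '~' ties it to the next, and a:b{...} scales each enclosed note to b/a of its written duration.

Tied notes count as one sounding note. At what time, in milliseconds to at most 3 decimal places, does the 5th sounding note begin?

note 5 onset = 4b = 1632.653ms

1. 0.0ms @ 0 + 272.109ms (2/3)
2. 272.109ms @ 2/3 + 272.109ms (2/3)
3. 544.218ms @ 4/3 + 680.272ms (5/3)
4. 1224.49ms @ 3 + 408.163ms (1)
5. 1632.653ms @ 4 + 408.163ms (1)
6. 2040.816ms @ 5 + 408.163ms (1)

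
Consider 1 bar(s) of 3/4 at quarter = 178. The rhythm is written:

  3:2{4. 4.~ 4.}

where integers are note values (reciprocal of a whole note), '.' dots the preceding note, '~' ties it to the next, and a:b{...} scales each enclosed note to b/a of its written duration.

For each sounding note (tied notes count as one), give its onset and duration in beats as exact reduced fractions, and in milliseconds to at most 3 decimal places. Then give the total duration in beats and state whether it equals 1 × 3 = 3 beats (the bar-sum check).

1) 0.0ms=0b +337.079ms=1b
2) 337.079ms=1b +674.157ms=2b
Σ=3b of 3 (178bpm 3/4) — PASS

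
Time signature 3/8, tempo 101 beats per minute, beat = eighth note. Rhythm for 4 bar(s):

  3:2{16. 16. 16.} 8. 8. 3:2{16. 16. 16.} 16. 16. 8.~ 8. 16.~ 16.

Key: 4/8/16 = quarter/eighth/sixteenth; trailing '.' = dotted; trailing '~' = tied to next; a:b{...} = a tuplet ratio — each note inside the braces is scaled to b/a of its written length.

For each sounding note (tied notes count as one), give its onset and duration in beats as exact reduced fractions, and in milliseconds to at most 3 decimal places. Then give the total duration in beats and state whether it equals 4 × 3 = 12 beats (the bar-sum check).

1) 0.0ms=0b +297.03ms=1/2b
2) 297.03ms=1/2b +297.03ms=1/2b
3) 594.059ms=1b +297.03ms=1/2b
4) 891.089ms=3/2b +891.089ms=3/2b
5) 1782.178ms=3b +891.089ms=3/2b
6) 2673.267ms=9/2b +297.03ms=1/2b
7) 2970.297ms=5b +297.03ms=1/2b
8) 3267.327ms=11/2b +297.03ms=1/2b
9) 3564.356ms=6b +445.545ms=3/4b
10) 4009.901ms=27/4b +445.545ms=3/4b
11) 4455.446ms=15/2b +1782.178ms=3b
12) 6237.624ms=21/2b +891.089ms=3/2b
Σ=12b of 12 (101bpm 3/8) — PASS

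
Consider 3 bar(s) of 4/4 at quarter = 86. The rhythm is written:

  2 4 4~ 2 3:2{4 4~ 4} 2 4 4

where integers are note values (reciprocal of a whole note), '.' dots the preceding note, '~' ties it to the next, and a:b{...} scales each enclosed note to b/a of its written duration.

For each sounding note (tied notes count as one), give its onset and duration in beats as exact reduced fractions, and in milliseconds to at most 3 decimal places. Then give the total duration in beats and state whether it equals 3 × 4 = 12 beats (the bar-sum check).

1) 0.0ms=0b +1395.349ms=2b
2) 1395.349ms=2b +697.674ms=1b
3) 2093.023ms=3b +2093.023ms=3b
4) 4186.047ms=6b +465.116ms=2/3b
5) 4651.163ms=20/3b +930.233ms=4/3b
6) 5581.395ms=8b +1395.349ms=2b
7) 6976.744ms=10b +697.674ms=1b
8) 7674.419ms=11b +697.674ms=1b
Σ=12b of 12 (86bpm 4/4) — PASS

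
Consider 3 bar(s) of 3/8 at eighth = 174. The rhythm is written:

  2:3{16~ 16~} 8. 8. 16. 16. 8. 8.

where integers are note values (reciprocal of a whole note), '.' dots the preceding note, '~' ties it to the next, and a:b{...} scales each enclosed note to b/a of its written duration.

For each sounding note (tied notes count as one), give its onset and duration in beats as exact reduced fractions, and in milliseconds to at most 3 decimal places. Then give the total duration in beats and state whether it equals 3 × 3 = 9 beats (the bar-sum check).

1) 0.0ms=0b +1034.483ms=3b
2) 1034.483ms=3b +517.241ms=3/2b
3) 1551.724ms=9/2b +258.621ms=3/4b
4) 1810.345ms=21/4b +258.621ms=3/4b
5) 2068.966ms=6b +517.241ms=3/2b
6) 2586.207ms=15/2b +517.241ms=3/2b
Σ=9b of 9 (174bpm 3/8) — PASS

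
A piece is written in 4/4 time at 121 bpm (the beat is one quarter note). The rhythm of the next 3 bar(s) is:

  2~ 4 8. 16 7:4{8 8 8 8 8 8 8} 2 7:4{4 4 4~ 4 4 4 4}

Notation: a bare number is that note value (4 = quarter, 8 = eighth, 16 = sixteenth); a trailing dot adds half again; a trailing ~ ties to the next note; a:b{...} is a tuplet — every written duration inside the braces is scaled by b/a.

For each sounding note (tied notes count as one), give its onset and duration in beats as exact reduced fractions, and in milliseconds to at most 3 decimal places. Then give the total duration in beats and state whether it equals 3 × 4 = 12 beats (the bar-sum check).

1) 0.0ms=0b +1487.603ms=3b
2) 1487.603ms=3b +371.901ms=3/4b
3) 1859.504ms=15/4b +123.967ms=1/4b
4) 1983.471ms=4b +141.677ms=2/7b
5) 2125.148ms=30/7b +141.677ms=2/7b
6) 2266.824ms=32/7b +141.677ms=2/7b
7) 2408.501ms=34/7b +141.677ms=2/7b
8) 2550.177ms=36/7b +141.677ms=2/7b
9) 2691.854ms=38/7b +141.677ms=2/7b
10) 2833.53ms=40/7b +141.677ms=2/7b
11) 2975.207ms=6b +991.736ms=2b
12) 3966.942ms=8b +283.353ms=4/7b
13) 4250.295ms=60/7b +283.353ms=4/7b
14) 4533.648ms=64/7b +566.706ms=8/7b
15) 5100.354ms=72/7b +283.353ms=4/7b
16) 5383.707ms=76/7b +283.353ms=4/7b
17) 5667.06ms=80/7b +283.353ms=4/7b
Σ=12b of 12 (121bpm 4/4) — PASS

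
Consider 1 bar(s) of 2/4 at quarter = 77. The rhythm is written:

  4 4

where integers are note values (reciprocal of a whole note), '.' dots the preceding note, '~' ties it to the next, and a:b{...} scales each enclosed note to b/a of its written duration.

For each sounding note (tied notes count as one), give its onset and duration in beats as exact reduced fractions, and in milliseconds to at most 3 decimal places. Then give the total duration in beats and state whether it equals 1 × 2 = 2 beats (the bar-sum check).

1) 0.0ms=0b +779.221ms=1b
2) 779.221ms=1b +779.221ms=1b
Σ=2b of 2 (77bpm 2/4) — PASS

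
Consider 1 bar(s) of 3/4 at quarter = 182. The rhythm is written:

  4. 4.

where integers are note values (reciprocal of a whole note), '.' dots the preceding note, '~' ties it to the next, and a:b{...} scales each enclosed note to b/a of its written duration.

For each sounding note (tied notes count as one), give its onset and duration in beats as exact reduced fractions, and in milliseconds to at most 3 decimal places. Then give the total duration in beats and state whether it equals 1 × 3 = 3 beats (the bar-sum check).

1) 0.0ms=0b +494.505ms=3/2b
2) 494.505ms=3/2b +494.505ms=3/2b
Σ=3b of 3 (182bpm 3/4) — PASS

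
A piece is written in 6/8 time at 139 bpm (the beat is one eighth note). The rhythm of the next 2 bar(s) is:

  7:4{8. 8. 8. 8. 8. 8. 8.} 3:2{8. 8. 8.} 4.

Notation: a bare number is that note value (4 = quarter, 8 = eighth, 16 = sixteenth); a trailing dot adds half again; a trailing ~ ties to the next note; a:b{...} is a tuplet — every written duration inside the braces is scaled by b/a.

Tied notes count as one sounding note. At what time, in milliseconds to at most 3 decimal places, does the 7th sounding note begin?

1. 0.0ms @ 0 + 369.99ms (6/7)
2. 369.99ms @ 6/7 + 369.99ms (6/7)
3. 739.979ms @ 12/7 + 369.99ms (6/7)
4. 1109.969ms @ 18/7 + 369.99ms (6/7)
5. 1479.959ms @ 24/7 + 369.99ms (6/7)
6. 1849.949ms @ 30/7 + 369.99ms (6/7)
7. 2219.938ms @ 36/7 + 369.99ms (6/7)
8. 2589.928ms @ 6 + 431.655ms (1)
9. 3021.583ms @ 7 + 431.655ms (1)
10. 3453.237ms @ 8 + 431.655ms (1)
11. 3884.892ms @ 9 + 1294.964ms (3)

note 7 onset = 36/7b = 2219.938ms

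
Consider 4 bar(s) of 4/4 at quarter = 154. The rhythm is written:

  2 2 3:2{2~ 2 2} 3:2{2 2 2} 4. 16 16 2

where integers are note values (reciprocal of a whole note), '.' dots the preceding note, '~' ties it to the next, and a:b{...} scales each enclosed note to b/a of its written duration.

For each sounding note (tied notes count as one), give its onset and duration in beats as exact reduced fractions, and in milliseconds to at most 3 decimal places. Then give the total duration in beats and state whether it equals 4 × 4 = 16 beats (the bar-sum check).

1) 0.0ms=0b +779.221ms=2b
2) 779.221ms=2b +779.221ms=2b
3) 1558.442ms=4b +1038.961ms=8/3b
4) 2597.403ms=20/3b +519.481ms=4/3b
5) 3116.883ms=8b +519.481ms=4/3b
6) 3636.364ms=28/3b +519.481ms=4/3b
7) 4155.844ms=32/3b +519.481ms=4/3b
8) 4675.325ms=12b +584.416ms=3/2b
9) 5259.74ms=27/2b +97.403ms=1/4b
10) 5357.143ms=55/4b +97.403ms=1/4b
11) 5454.545ms=14b +779.221ms=2b
Σ=16b of 16 (154bpm 4/4) — PASS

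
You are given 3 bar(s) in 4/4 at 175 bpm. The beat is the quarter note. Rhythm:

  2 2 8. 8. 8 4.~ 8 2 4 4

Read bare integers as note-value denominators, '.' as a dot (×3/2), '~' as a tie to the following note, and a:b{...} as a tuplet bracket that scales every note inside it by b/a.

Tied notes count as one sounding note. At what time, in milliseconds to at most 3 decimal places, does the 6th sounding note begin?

note 6 onset = 6b = 2057.143ms

1. 0.0ms @ 0 + 685.714ms (2)
2. 685.714ms @ 2 + 685.714ms (2)
3. 1371.429ms @ 4 + 257.143ms (3/4)
4. 1628.571ms @ 19/4 + 257.143ms (3/4)
5. 1885.714ms @ 11/2 + 171.429ms (1/2)
6. 2057.143ms @ 6 + 685.714ms (2)
7. 2742.857ms @ 8 + 685.714ms (2)
8. 3428.571ms @ 10 + 342.857ms (1)
9. 3771.429ms @ 11 + 342.857ms (1)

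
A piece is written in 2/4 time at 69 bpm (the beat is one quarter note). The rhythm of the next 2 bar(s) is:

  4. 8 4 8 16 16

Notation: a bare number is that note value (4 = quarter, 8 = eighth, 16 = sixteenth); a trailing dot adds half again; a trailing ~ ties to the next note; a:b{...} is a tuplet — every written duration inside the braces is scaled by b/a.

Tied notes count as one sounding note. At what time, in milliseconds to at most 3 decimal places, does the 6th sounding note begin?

note 6 onset = 15/4b = 3260.87ms

1. 0.0ms @ 0 + 1304.348ms (3/2)
2. 1304.348ms @ 3/2 + 434.783ms (1/2)
3. 1739.13ms @ 2 + 869.565ms (1)
4. 2608.696ms @ 3 + 434.783ms (1/2)
5. 3043.478ms @ 7/2 + 217.391ms (1/4)
6. 3260.87ms @ 15/4 + 217.391ms (1/4)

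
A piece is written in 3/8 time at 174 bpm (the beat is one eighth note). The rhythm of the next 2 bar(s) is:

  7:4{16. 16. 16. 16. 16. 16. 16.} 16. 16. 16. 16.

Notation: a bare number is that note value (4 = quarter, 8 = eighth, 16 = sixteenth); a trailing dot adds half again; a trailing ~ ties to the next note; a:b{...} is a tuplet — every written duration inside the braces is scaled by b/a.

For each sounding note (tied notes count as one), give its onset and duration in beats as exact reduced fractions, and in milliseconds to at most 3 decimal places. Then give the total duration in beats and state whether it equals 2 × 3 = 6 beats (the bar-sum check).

1) 0.0ms=0b +147.783ms=3/7b
2) 147.783ms=3/7b +147.783ms=3/7b
3) 295.567ms=6/7b +147.783ms=3/7b
4) 443.35ms=9/7b +147.783ms=3/7b
5) 591.133ms=12/7b +147.783ms=3/7b
6) 738.916ms=15/7b +147.783ms=3/7b
7) 886.7ms=18/7b +147.783ms=3/7b
8) 1034.483ms=3b +258.621ms=3/4b
9) 1293.103ms=15/4b +258.621ms=3/4b
10) 1551.724ms=9/2b +258.621ms=3/4b
11) 1810.345ms=21/4b +258.621ms=3/4b
Σ=6b of 6 (174bpm 3/8) — PASS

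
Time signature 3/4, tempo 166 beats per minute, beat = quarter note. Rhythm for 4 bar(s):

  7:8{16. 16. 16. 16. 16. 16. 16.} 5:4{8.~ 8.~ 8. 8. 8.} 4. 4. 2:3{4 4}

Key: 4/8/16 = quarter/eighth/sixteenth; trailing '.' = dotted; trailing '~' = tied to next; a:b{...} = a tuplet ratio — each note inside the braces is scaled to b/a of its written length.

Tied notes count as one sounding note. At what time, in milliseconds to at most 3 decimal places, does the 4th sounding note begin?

1. 0.0ms @ 0 + 154.905ms (3/7)
2. 154.905ms @ 3/7 + 154.905ms (3/7)
3. 309.811ms @ 6/7 + 154.905ms (3/7)
4. 464.716ms @ 9/7 + 154.905ms (3/7)
5. 619.621ms @ 12/7 + 154.905ms (3/7)
6. 774.527ms @ 15/7 + 154.905ms (3/7)
7. 929.432ms @ 18/7 + 154.905ms (3/7)
8. 1084.337ms @ 3 + 650.602ms (9/5)
9. 1734.94ms @ 24/5 + 216.867ms (3/5)
10. 1951.807ms @ 27/5 + 216.867ms (3/5)
11. 2168.675ms @ 6 + 542.169ms (3/2)
12. 2710.843ms @ 15/2 + 542.169ms (3/2)
13. 3253.012ms @ 9 + 542.169ms (3/2)
14. 3795.181ms @ 21/2 + 542.169ms (3/2)

note 4 onset = 9/7b = 464.716ms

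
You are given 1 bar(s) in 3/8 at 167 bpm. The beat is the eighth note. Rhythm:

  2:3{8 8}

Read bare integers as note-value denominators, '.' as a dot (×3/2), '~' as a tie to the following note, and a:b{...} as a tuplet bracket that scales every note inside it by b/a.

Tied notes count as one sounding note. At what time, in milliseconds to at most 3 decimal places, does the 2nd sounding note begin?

note 2 onset = 3/2b = 538.922ms

1. 0.0ms @ 0 + 538.922ms (3/2)
2. 538.922ms @ 3/2 + 538.922ms (3/2)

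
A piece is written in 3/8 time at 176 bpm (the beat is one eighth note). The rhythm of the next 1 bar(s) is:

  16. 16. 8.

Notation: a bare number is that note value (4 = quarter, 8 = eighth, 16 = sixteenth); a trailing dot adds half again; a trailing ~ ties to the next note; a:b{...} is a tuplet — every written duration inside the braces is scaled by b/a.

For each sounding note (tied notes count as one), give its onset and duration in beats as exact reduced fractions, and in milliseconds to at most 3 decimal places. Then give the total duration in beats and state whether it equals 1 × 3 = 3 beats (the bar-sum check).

1) 0.0ms=0b +255.682ms=3/4b
2) 255.682ms=3/4b +255.682ms=3/4b
3) 511.364ms=3/2b +511.364ms=3/2b
Σ=3b of 3 (176bpm 3/8) — PASS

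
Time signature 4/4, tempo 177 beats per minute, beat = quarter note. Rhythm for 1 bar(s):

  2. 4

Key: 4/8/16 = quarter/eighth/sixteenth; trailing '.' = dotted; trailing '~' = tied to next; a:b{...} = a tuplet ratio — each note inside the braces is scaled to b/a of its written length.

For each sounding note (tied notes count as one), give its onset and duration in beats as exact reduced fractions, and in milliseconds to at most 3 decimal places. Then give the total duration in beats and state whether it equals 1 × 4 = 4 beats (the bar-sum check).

1) 0.0ms=0b +1016.949ms=3b
2) 1016.949ms=3b +338.983ms=1b
Σ=4b of 4 (177bpm 4/4) — PASS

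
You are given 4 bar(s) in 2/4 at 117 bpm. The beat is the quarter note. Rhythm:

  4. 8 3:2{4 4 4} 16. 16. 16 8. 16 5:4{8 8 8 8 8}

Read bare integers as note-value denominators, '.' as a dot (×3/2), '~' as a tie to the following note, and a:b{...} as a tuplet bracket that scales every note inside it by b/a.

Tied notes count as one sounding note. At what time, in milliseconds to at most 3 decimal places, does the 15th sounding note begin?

1. 0.0ms @ 0 + 769.231ms (3/2)
2. 769.231ms @ 3/2 + 256.41ms (1/2)
3. 1025.641ms @ 2 + 341.88ms (2/3)
4. 1367.521ms @ 8/3 + 341.88ms (2/3)
5. 1709.402ms @ 10/3 + 341.88ms (2/3)
6. 2051.282ms @ 4 + 192.308ms (3/8)
7. 2243.59ms @ 35/8 + 192.308ms (3/8)
8. 2435.897ms @ 19/4 + 128.205ms (1/4)
9. 2564.103ms @ 5 + 384.615ms (3/4)
10. 2948.718ms @ 23/4 + 128.205ms (1/4)
11. 3076.923ms @ 6 + 205.128ms (2/5)
12. 3282.051ms @ 32/5 + 205.128ms (2/5)
13. 3487.179ms @ 34/5 + 205.128ms (2/5)
14. 3692.308ms @ 36/5 + 205.128ms (2/5)
15. 3897.436ms @ 38/5 + 205.128ms (2/5)

note 15 onset = 38/5b = 3897.436ms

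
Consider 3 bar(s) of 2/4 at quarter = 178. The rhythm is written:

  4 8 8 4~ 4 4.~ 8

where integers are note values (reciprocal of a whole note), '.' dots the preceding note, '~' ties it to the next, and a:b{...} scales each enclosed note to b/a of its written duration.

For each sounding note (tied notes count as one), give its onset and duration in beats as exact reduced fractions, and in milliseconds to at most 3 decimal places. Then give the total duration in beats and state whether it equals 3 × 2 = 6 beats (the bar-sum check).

1) 0.0ms=0b +337.079ms=1b
2) 337.079ms=1b +168.539ms=1/2b
3) 505.618ms=3/2b +168.539ms=1/2b
4) 674.157ms=2b +674.157ms=2b
5) 1348.315ms=4b +674.157ms=2b
Σ=6b of 6 (178bpm 2/4) — PASS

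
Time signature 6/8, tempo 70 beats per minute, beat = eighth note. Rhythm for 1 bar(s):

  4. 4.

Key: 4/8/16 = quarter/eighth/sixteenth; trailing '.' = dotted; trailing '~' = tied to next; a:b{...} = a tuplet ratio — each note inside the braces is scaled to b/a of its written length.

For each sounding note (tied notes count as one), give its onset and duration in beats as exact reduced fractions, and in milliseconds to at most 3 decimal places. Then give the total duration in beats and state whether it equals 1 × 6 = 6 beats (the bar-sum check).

1) 0.0ms=0b +2571.429ms=3b
2) 2571.429ms=3b +2571.429ms=3b
Σ=6b of 6 (70bpm 6/8) — PASS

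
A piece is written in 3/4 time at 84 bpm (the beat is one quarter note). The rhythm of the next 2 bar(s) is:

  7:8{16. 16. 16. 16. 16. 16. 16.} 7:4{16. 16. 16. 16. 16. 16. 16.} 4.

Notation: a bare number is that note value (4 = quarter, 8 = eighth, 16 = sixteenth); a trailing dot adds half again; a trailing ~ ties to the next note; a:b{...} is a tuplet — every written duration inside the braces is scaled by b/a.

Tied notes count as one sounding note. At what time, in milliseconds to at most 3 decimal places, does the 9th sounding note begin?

note 9 onset = 45/14b = 2295.918ms

1. 0.0ms @ 0 + 306.122ms (3/7)
2. 306.122ms @ 3/7 + 306.122ms (3/7)
3. 612.245ms @ 6/7 + 306.122ms (3/7)
4. 918.367ms @ 9/7 + 306.122ms (3/7)
5. 1224.49ms @ 12/7 + 306.122ms (3/7)
6. 1530.612ms @ 15/7 + 306.122ms (3/7)
7. 1836.735ms @ 18/7 + 306.122ms (3/7)
8. 2142.857ms @ 3 + 153.061ms (3/14)
9. 2295.918ms @ 45/14 + 153.061ms (3/14)
10. 2448.98ms @ 24/7 + 153.061ms (3/14)
11. 2602.041ms @ 51/14 + 153.061ms (3/14)
12. 2755.102ms @ 27/7 + 153.061ms (3/14)
13. 2908.163ms @ 57/14 + 153.061ms (3/14)
14. 3061.224ms @ 30/7 + 153.061ms (3/14)
15. 3214.286ms @ 9/2 + 1071.429ms (3/2)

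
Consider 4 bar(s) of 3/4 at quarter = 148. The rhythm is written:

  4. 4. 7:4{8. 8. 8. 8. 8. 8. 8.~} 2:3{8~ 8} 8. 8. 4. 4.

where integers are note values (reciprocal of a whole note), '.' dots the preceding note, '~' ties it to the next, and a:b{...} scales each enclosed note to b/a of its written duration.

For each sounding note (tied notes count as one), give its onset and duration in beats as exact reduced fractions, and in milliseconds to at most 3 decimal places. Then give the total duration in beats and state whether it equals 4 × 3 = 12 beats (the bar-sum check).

1) 0.0ms=0b +608.108ms=3/2b
2) 608.108ms=3/2b +608.108ms=3/2b
3) 1216.216ms=3b +173.745ms=3/7b
4) 1389.961ms=24/7b +173.745ms=3/7b
5) 1563.707ms=27/7b +173.745ms=3/7b
6) 1737.452ms=30/7b +173.745ms=3/7b
7) 1911.197ms=33/7b +173.745ms=3/7b
8) 2084.942ms=36/7b +173.745ms=3/7b
9) 2258.687ms=39/7b +781.853ms=27/14b
10) 3040.541ms=15/2b +304.054ms=3/4b
11) 3344.595ms=33/4b +304.054ms=3/4b
12) 3648.649ms=9b +608.108ms=3/2b
13) 4256.757ms=21/2b +608.108ms=3/2b
Σ=12b of 12 (148bpm 3/4) — PASS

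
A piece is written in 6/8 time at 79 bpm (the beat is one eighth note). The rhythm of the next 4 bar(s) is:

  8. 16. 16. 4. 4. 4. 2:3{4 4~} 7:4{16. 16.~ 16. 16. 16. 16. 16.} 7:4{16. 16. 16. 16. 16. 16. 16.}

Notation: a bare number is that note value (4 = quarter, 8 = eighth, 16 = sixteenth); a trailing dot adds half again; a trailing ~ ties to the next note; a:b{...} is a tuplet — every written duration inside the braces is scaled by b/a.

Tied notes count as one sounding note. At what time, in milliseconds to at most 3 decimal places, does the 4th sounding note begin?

note 4 onset = 3b = 2278.481ms

1. 0.0ms @ 0 + 1139.241ms (3/2)
2. 1139.241ms @ 3/2 + 569.62ms (3/4)
3. 1708.861ms @ 9/4 + 569.62ms (3/4)
4. 2278.481ms @ 3 + 2278.481ms (3)
5. 4556.962ms @ 6 + 2278.481ms (3)
6. 6835.443ms @ 9 + 2278.481ms (3)
7. 9113.924ms @ 12 + 2278.481ms (3)
8. 11392.405ms @ 15 + 2603.978ms (24/7)
9. 13996.383ms @ 129/7 + 650.995ms (6/7)
10. 14647.378ms @ 135/7 + 325.497ms (3/7)
11. 14972.875ms @ 138/7 + 325.497ms (3/7)
12. 15298.373ms @ 141/7 + 325.497ms (3/7)
13. 15623.87ms @ 144/7 + 325.497ms (3/7)
14. 15949.367ms @ 21 + 325.497ms (3/7)
15. 16274.864ms @ 150/7 + 325.497ms (3/7)
16. 16600.362ms @ 153/7 + 325.497ms (3/7)
17. 16925.859ms @ 156/7 + 325.497ms (3/7)
18. 17251.356ms @ 159/7 + 325.497ms (3/7)
19. 17576.854ms @ 162/7 + 325.497ms (3/7)
20. 17902.351ms @ 165/7 + 325.497ms (3/7)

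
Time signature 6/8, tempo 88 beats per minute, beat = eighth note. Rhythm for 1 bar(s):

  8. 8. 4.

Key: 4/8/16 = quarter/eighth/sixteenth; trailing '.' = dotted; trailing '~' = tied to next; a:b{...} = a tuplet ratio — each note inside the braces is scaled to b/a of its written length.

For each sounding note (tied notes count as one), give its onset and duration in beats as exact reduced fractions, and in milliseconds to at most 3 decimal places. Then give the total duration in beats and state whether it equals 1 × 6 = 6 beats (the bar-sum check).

1) 0.0ms=0b +1022.727ms=3/2b
2) 1022.727ms=3/2b +1022.727ms=3/2b
3) 2045.455ms=3b +2045.455ms=3b
Σ=6b of 6 (88bpm 6/8) — PASS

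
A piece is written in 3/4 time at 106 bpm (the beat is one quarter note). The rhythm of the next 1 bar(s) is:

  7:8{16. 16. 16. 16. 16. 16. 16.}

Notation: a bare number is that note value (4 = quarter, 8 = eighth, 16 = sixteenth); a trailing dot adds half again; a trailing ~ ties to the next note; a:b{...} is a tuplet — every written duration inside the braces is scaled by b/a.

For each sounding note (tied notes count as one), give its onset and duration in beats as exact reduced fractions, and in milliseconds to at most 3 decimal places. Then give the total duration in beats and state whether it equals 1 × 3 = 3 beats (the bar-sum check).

1) 0.0ms=0b +242.588ms=3/7b
2) 242.588ms=3/7b +242.588ms=3/7b
3) 485.175ms=6/7b +242.588ms=3/7b
4) 727.763ms=9/7b +242.588ms=3/7b
5) 970.35ms=12/7b +242.588ms=3/7b
6) 1212.938ms=15/7b +242.588ms=3/7b
7) 1455.526ms=18/7b +242.588ms=3/7b
Σ=3b of 3 (106bpm 3/4) — PASS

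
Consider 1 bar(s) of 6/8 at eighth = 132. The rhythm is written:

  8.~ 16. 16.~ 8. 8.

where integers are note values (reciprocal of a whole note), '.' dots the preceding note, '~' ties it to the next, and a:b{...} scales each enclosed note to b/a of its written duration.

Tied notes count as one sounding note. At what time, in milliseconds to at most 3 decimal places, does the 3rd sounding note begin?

note 3 onset = 9/2b = 2045.455ms

1. 0.0ms @ 0 + 1022.727ms (9/4)
2. 1022.727ms @ 9/4 + 1022.727ms (9/4)
3. 2045.455ms @ 9/2 + 681.818ms (3/2)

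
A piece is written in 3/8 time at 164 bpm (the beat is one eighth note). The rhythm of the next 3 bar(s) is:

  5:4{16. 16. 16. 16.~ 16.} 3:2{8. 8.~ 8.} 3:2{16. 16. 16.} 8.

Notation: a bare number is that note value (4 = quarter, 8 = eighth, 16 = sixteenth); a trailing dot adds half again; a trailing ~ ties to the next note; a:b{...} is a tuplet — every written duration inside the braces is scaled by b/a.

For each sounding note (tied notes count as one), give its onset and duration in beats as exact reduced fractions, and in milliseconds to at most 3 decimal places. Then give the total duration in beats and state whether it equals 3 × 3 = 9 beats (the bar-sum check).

1) 0.0ms=0b +219.512ms=3/5b
2) 219.512ms=3/5b +219.512ms=3/5b
3) 439.024ms=6/5b +219.512ms=3/5b
4) 658.537ms=9/5b +439.024ms=6/5b
5) 1097.561ms=3b +365.854ms=1b
6) 1463.415ms=4b +731.707ms=2b
7) 2195.122ms=6b +182.927ms=1/2b
8) 2378.049ms=13/2b +182.927ms=1/2b
9) 2560.976ms=7b +182.927ms=1/2b
10) 2743.902ms=15/2b +548.78ms=3/2b
Σ=9b of 9 (164bpm 3/8) — PASS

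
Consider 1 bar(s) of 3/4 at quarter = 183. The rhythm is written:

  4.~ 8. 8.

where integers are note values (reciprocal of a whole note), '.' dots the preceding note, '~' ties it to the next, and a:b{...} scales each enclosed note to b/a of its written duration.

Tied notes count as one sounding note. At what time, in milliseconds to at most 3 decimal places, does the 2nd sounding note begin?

note 2 onset = 9/4b = 737.705ms

1. 0.0ms @ 0 + 737.705ms (9/4)
2. 737.705ms @ 9/4 + 245.902ms (3/4)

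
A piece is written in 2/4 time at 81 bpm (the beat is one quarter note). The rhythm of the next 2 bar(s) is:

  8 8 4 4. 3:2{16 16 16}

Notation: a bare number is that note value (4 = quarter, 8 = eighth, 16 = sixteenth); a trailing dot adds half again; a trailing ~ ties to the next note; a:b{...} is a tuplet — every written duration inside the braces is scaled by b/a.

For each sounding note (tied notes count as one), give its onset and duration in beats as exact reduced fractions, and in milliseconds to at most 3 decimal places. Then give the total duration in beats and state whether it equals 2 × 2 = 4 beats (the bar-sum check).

1) 0.0ms=0b +370.37ms=1/2b
2) 370.37ms=1/2b +370.37ms=1/2b
3) 740.741ms=1b +740.741ms=1b
4) 1481.481ms=2b +1111.111ms=3/2b
5) 2592.593ms=7/2b +123.457ms=1/6b
6) 2716.049ms=11/3b +123.457ms=1/6b
7) 2839.506ms=23/6b +123.457ms=1/6b
Σ=4b of 4 (81bpm 2/4) — PASS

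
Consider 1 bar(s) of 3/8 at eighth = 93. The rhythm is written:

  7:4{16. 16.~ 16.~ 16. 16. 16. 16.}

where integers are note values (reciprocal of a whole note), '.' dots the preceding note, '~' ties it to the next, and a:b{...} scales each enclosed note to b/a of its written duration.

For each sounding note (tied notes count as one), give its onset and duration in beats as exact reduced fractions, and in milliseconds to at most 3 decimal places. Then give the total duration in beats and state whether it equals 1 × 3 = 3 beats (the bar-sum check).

1) 0.0ms=0b +276.498ms=3/7b
2) 276.498ms=3/7b +829.493ms=9/7b
3) 1105.991ms=12/7b +276.498ms=3/7b
4) 1382.488ms=15/7b +276.498ms=3/7b
5) 1658.986ms=18/7b +276.498ms=3/7b
Σ=3b of 3 (93bpm 3/8) — PASS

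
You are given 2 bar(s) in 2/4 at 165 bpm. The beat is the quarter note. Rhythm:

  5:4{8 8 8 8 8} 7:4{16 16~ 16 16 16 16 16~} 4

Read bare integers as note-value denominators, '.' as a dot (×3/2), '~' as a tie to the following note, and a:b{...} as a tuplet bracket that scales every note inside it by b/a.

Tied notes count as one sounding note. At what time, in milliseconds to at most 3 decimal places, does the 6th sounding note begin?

note 6 onset = 2b = 727.273ms

1. 0.0ms @ 0 + 145.455ms (2/5)
2. 145.455ms @ 2/5 + 145.455ms (2/5)
3. 290.909ms @ 4/5 + 145.455ms (2/5)
4. 436.364ms @ 6/5 + 145.455ms (2/5)
5. 581.818ms @ 8/5 + 145.455ms (2/5)
6. 727.273ms @ 2 + 51.948ms (1/7)
7. 779.221ms @ 15/7 + 103.896ms (2/7)
8. 883.117ms @ 17/7 + 51.948ms (1/7)
9. 935.065ms @ 18/7 + 51.948ms (1/7)
10. 987.013ms @ 19/7 + 51.948ms (1/7)
11. 1038.961ms @ 20/7 + 415.584ms (8/7)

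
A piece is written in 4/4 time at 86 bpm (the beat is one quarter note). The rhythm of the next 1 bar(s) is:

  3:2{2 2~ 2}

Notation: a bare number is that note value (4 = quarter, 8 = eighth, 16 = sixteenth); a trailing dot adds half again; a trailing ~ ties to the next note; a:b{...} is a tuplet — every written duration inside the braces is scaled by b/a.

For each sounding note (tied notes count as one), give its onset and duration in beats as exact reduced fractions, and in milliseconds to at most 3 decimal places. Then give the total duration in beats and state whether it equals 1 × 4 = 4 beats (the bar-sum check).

1) 0.0ms=0b +930.233ms=4/3b
2) 930.233ms=4/3b +1860.465ms=8/3b
Σ=4b of 4 (86bpm 4/4) — PASS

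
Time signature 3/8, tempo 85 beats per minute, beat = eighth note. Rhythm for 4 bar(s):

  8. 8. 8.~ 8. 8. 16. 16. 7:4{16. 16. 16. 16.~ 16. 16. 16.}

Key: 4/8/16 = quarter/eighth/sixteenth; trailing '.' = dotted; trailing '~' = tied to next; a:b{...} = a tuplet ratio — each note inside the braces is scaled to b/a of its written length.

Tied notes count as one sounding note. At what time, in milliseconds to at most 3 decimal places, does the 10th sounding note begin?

1. 0.0ms @ 0 + 1058.824ms (3/2)
2. 1058.824ms @ 3/2 + 1058.824ms (3/2)
3. 2117.647ms @ 3 + 2117.647ms (3)
4. 4235.294ms @ 6 + 1058.824ms (3/2)
5. 5294.118ms @ 15/2 + 529.412ms (3/4)
6. 5823.529ms @ 33/4 + 529.412ms (3/4)
7. 6352.941ms @ 9 + 302.521ms (3/7)
8. 6655.462ms @ 66/7 + 302.521ms (3/7)
9. 6957.983ms @ 69/7 + 302.521ms (3/7)
10. 7260.504ms @ 72/7 + 605.042ms (6/7)
11. 7865.546ms @ 78/7 + 302.521ms (3/7)
12. 8168.067ms @ 81/7 + 302.521ms (3/7)

note 10 onset = 72/7b = 7260.504ms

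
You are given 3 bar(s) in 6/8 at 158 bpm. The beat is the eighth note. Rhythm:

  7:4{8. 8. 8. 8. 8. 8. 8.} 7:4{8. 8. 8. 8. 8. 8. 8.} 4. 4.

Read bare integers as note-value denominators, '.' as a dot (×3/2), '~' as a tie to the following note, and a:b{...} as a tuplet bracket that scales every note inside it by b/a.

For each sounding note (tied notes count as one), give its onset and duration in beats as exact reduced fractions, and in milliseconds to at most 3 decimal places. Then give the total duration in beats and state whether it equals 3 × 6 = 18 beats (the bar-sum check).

1) 0.0ms=0b +325.497ms=6/7b
2) 325.497ms=6/7b +325.497ms=6/7b
3) 650.995ms=12/7b +325.497ms=6/7b
4) 976.492ms=18/7b +325.497ms=6/7b
5) 1301.989ms=24/7b +325.497ms=6/7b
6) 1627.486ms=30/7b +325.497ms=6/7b
7) 1952.984ms=36/7b +325.497ms=6/7b
8) 2278.481ms=6b +325.497ms=6/7b
9) 2603.978ms=48/7b +325.497ms=6/7b
10) 2929.476ms=54/7b +325.497ms=6/7b
11) 3254.973ms=60/7b +325.497ms=6/7b
12) 3580.47ms=66/7b +325.497ms=6/7b
13) 3905.967ms=72/7b +325.497ms=6/7b
14) 4231.465ms=78/7b +325.497ms=6/7b
15) 4556.962ms=12b +1139.241ms=3b
16) 5696.203ms=15b +1139.241ms=3b
Σ=18b of 18 (158bpm 6/8) — PASS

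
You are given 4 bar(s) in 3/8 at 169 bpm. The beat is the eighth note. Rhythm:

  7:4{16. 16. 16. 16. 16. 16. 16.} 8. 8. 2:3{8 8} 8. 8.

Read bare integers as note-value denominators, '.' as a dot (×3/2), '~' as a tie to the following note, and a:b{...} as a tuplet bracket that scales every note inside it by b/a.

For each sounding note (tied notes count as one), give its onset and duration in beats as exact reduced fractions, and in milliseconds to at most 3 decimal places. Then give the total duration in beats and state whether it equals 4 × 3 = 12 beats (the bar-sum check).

1) 0.0ms=0b +152.156ms=3/7b
2) 152.156ms=3/7b +152.156ms=3/7b
3) 304.311ms=6/7b +152.156ms=3/7b
4) 456.467ms=9/7b +152.156ms=3/7b
5) 608.622ms=12/7b +152.156ms=3/7b
6) 760.778ms=15/7b +152.156ms=3/7b
7) 912.933ms=18/7b +152.156ms=3/7b
8) 1065.089ms=3b +532.544ms=3/2b
9) 1597.633ms=9/2b +532.544ms=3/2b
10) 2130.178ms=6b +532.544ms=3/2b
11) 2662.722ms=15/2b +532.544ms=3/2b
12) 3195.266ms=9b +532.544ms=3/2b
13) 3727.811ms=21/2b +532.544ms=3/2b
Σ=12b of 12 (169bpm 3/8) — PASS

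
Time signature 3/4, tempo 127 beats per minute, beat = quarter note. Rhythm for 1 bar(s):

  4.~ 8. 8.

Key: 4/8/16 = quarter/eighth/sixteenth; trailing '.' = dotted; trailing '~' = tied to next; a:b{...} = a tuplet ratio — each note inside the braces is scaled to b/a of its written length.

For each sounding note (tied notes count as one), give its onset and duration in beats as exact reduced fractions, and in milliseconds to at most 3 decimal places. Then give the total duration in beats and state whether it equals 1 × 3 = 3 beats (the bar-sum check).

1) 0.0ms=0b +1062.992ms=9/4b
2) 1062.992ms=9/4b +354.331ms=3/4b
Σ=3b of 3 (127bpm 3/4) — PASS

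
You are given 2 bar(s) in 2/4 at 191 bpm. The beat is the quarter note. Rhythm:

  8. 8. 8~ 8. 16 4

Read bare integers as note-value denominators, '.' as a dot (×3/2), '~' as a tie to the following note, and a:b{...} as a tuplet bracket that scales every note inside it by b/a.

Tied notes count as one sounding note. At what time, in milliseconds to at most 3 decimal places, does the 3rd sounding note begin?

1. 0.0ms @ 0 + 235.602ms (3/4)
2. 235.602ms @ 3/4 + 235.602ms (3/4)
3. 471.204ms @ 3/2 + 392.67ms (5/4)
4. 863.874ms @ 11/4 + 78.534ms (1/4)
5. 942.408ms @ 3 + 314.136ms (1)

note 3 onset = 3/2b = 471.204ms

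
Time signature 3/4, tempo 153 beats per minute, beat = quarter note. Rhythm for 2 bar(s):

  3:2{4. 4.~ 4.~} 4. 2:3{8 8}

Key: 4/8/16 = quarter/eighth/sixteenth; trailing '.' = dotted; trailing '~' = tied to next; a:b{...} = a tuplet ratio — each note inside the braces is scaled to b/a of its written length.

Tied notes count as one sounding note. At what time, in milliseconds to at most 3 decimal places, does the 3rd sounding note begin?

note 3 onset = 9/2b = 1764.706ms

1. 0.0ms @ 0 + 392.157ms (1)
2. 392.157ms @ 1 + 1372.549ms (7/2)
3. 1764.706ms @ 9/2 + 294.118ms (3/4)
4. 2058.824ms @ 21/4 + 294.118ms (3/4)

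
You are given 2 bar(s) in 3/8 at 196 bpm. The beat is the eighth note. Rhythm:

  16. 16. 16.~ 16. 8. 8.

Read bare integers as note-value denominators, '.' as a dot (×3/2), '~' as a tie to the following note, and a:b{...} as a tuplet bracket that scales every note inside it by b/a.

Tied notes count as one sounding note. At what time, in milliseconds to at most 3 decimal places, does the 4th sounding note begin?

1. 0.0ms @ 0 + 229.592ms (3/4)
2. 229.592ms @ 3/4 + 229.592ms (3/4)
3. 459.184ms @ 3/2 + 459.184ms (3/2)
4. 918.367ms @ 3 + 459.184ms (3/2)
5. 1377.551ms @ 9/2 + 459.184ms (3/2)

note 4 onset = 3b = 918.367ms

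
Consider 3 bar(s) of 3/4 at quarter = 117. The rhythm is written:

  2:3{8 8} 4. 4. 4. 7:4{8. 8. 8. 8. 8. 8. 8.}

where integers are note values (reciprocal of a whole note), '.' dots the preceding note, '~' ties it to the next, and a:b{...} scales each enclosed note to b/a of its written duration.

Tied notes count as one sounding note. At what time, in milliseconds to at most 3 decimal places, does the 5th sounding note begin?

note 5 onset = 9/2b = 2307.692ms

1. 0.0ms @ 0 + 384.615ms (3/4)
2. 384.615ms @ 3/4 + 384.615ms (3/4)
3. 769.231ms @ 3/2 + 769.231ms (3/2)
4. 1538.462ms @ 3 + 769.231ms (3/2)
5. 2307.692ms @ 9/2 + 769.231ms (3/2)
6. 3076.923ms @ 6 + 219.78ms (3/7)
7. 3296.703ms @ 45/7 + 219.78ms (3/7)
8. 3516.484ms @ 48/7 + 219.78ms (3/7)
9. 3736.264ms @ 51/7 + 219.78ms (3/7)
10. 3956.044ms @ 54/7 + 219.78ms (3/7)
11. 4175.824ms @ 57/7 + 219.78ms (3/7)
12. 4395.604ms @ 60/7 + 219.78ms (3/7)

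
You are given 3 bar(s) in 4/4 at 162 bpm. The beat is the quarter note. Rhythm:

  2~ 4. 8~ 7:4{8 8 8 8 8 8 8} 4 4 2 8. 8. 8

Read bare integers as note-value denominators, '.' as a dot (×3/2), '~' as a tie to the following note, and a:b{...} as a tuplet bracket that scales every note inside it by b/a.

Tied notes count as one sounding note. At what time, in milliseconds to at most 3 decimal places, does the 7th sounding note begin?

1. 0.0ms @ 0 + 1296.296ms (7/2)
2. 1296.296ms @ 7/2 + 291.005ms (11/14)
3. 1587.302ms @ 30/7 + 105.82ms (2/7)
4. 1693.122ms @ 32/7 + 105.82ms (2/7)
5. 1798.942ms @ 34/7 + 105.82ms (2/7)
6. 1904.762ms @ 36/7 + 105.82ms (2/7)
7. 2010.582ms @ 38/7 + 105.82ms (2/7)
8. 2116.402ms @ 40/7 + 105.82ms (2/7)
9. 2222.222ms @ 6 + 370.37ms (1)
10. 2592.593ms @ 7 + 370.37ms (1)
11. 2962.963ms @ 8 + 740.741ms (2)
12. 3703.704ms @ 10 + 277.778ms (3/4)
13. 3981.481ms @ 43/4 + 277.778ms (3/4)
14. 4259.259ms @ 23/2 + 185.185ms (1/2)

note 7 onset = 38/7b = 2010.582ms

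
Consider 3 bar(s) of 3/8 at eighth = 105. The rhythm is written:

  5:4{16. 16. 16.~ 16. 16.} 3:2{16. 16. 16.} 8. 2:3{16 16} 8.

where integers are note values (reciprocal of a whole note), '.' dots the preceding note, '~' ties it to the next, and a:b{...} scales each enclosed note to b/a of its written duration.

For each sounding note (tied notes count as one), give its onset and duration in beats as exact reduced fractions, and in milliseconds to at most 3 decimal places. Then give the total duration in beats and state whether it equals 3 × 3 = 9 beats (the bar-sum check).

1) 0.0ms=0b +342.857ms=3/5b
2) 342.857ms=3/5b +342.857ms=3/5b
3) 685.714ms=6/5b +685.714ms=6/5b
4) 1371.429ms=12/5b +342.857ms=3/5b
5) 1714.286ms=3b +285.714ms=1/2b
6) 2000.0ms=7/2b +285.714ms=1/2b
7) 2285.714ms=4b +285.714ms=1/2b
8) 2571.429ms=9/2b +857.143ms=3/2b
9) 3428.571ms=6b +428.571ms=3/4b
10) 3857.143ms=27/4b +428.571ms=3/4b
11) 4285.714ms=15/2b +857.143ms=3/2b
Σ=9b of 9 (105bpm 3/8) — PASS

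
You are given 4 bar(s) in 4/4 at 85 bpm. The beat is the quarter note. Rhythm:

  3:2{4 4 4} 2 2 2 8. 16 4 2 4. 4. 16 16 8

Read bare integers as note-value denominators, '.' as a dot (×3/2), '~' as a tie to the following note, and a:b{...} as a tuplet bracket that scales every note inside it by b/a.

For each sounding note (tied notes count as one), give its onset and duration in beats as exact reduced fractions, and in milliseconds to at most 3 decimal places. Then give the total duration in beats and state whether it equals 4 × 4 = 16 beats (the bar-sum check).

1) 0.0ms=0b +470.588ms=2/3b
2) 470.588ms=2/3b +470.588ms=2/3b
3) 941.176ms=4/3b +470.588ms=2/3b
4) 1411.765ms=2b +1411.765ms=2b
5) 2823.529ms=4b +1411.765ms=2b
6) 4235.294ms=6b +1411.765ms=2b
7) 5647.059ms=8b +529.412ms=3/4b
8) 6176.471ms=35/4b +176.471ms=1/4b
9) 6352.941ms=9b +705.882ms=1b
10) 7058.824ms=10b +1411.765ms=2b
11) 8470.588ms=12b +1058.824ms=3/2b
12) 9529.412ms=27/2b +1058.824ms=3/2b
13) 10588.235ms=15b +176.471ms=1/4b
14) 10764.706ms=61/4b +176.471ms=1/4b
15) 10941.176ms=31/2b +352.941ms=1/2b
Σ=16b of 16 (85bpm 4/4) — PASS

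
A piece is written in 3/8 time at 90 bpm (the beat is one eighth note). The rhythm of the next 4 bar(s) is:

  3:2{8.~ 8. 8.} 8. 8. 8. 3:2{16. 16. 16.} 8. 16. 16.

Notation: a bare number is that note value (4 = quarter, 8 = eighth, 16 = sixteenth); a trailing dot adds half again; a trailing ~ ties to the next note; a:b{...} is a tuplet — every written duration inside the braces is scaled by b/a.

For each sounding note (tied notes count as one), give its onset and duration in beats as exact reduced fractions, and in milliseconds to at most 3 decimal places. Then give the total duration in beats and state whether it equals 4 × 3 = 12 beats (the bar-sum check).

1) 0.0ms=0b +1333.333ms=2b
2) 1333.333ms=2b +666.667ms=1b
3) 2000.0ms=3b +1000.0ms=3/2b
4) 3000.0ms=9/2b +1000.0ms=3/2b
5) 4000.0ms=6b +1000.0ms=3/2b
6) 5000.0ms=15/2b +333.333ms=1/2b
7) 5333.333ms=8b +333.333ms=1/2b
8) 5666.667ms=17/2b +333.333ms=1/2b
9) 6000.0ms=9b +1000.0ms=3/2b
10) 7000.0ms=21/2b +500.0ms=3/4b
11) 7500.0ms=45/4b +500.0ms=3/4b
Σ=12b of 12 (90bpm 3/8) — PASS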